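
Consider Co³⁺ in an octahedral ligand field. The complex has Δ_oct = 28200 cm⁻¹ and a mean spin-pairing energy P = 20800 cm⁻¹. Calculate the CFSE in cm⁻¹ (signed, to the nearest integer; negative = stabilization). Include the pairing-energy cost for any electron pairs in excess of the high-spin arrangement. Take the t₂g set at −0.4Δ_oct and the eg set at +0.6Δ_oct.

Co sits in group 9; removing 3 electrons leaves Co³⁺ with 9 − 3 = 6 d electrons.
Here Δ_oct > P (28200 > 20800), so the low-spin state is favoured.
Configuration: t₂g⁶ eg⁰.
Orbital CFSE = -2.4Δ_oct = -2.4 × 28200 = -67680 cm⁻¹.
Excess pairs vs high-spin: 3 − 1 = 2; pairing cost = +41600 cm⁻¹.
Net CFSE = -67680 + 41600 = -26080 cm⁻¹.

-26080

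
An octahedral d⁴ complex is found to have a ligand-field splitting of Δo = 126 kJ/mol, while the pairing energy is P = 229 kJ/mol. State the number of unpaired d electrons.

Δo < P, so pairing is avoided: the ground state is high-spin.
Filling d⁴ accordingly: t2g^3 e_g^1.
Unpaired electrons: 4.

4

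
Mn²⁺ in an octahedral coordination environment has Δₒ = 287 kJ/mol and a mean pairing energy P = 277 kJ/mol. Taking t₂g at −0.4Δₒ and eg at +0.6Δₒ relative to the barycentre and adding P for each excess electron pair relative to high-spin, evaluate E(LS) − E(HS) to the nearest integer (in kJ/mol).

Mn is in group 7, so Mn²⁺ is d⁵ (7 − 2 = 5).
High-spin: t₂g³ eg², CFSE = 0.0Δₒ = 0 kJ/mol.
Low-spin t₂g⁵ eg⁰ gives -2.0Δₒ = -574 kJ/mol, but forming 2 extra pairs costs 2P = 554 kJ/mol, so E(LS) = -574 + 554 = -20 kJ/mol.
The difference is -20 − (0) = -20 kJ/mol, so low-spin lies lower.

-20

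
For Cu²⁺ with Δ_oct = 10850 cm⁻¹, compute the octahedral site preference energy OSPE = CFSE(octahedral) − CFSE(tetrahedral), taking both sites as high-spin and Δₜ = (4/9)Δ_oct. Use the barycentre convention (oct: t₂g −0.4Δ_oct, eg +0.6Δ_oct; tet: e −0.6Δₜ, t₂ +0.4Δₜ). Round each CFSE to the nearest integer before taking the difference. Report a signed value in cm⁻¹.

-4581

Cu is in group 11, so Cu²⁺ is d⁹ (11 − 2 = 9).
Octahedral (high-spin): t₂g⁶ eg³, CFSE = 6(−0.4) + 3(+0.6) = -0.6Δ_oct = -0.6 × 10850 = -6510 cm⁻¹.
Tetrahedral: e⁴ t₂⁵, CFSE = 4(−0.6) + 5(+0.4) = -0.4Δₜ = -0.4 × (4/9) × 10850 = -1929 cm⁻¹.
OSPE = -6510 − (-1929) = -4581 cm⁻¹.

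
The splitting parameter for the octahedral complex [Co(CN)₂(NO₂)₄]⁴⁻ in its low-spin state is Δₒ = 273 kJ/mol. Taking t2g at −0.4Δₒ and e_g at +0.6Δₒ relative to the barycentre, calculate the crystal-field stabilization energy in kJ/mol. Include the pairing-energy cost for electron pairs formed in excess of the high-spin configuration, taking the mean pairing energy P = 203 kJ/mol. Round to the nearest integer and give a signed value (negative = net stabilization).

-288

Ligand charges: 2×(-1) from CN⁻ and 4×(-1) from NO₂⁻ sum to -6; with overall charge -4, Co is +2.
Group 9 minus oxidation state +2 gives a d⁷ configuration for Co²⁺.
The d⁷ electrons fill as t2g^6 e_g^1.
Orbital CFSE = 6(-0.4) + 1(0.6) = -1.8Δₒ = -1.8 × 273 = -491 kJ/mol.
Pairing penalty: 3 pairs vs 2 in the high-spin reference → 1 extra × P = 203 kJ/mol.
Net CFSE = -491 + 203 = -288 kJ/mol.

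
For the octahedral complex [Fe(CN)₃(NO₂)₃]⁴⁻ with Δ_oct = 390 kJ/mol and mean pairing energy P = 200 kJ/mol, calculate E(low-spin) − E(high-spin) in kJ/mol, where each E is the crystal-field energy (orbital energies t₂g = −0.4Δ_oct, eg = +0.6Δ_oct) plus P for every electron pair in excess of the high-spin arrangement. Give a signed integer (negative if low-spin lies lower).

-380

Ligand charges: 3×(-1) from CN⁻ and 3×(-1) from NO₂⁻ sum to -6; with overall charge -4, Fe is +2.
Fe²⁺: group 8, so d-count = 8 − 2 = 6.
High-spin d⁶ fills as t₂g⁴ eg² with CFSE 4(−0.4) + 2(+0.6) = -0.4Δ_oct = -156 kJ/mol.
Low-spin t₂g⁶ eg⁰ gives -2.4Δ_oct = -936 kJ/mol, but forming 2 extra pairs costs 2P = 400 kJ/mol, so E(LS) = -936 + 400 = -536 kJ/mol.
Thus E(LS) − E(HS) = -380 kJ/mol.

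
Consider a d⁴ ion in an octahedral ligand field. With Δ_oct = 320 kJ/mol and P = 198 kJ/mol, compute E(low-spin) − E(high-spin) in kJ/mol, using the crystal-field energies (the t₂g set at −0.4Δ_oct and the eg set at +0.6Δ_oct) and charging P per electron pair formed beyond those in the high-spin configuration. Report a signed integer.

-122

High-spin d⁴ fills as t₂g³ eg¹ with CFSE 3(−0.4) + 1(+0.6) = -0.6Δ_oct = -192 kJ/mol.
Low-spin: t₂g⁴ eg⁰, orbital CFSE = -1.6Δ_oct = -512 kJ/mol; plus 1 excess pair × P = +198 kJ/mol; total -314 kJ/mol.
Thus E(LS) − E(HS) = -122 kJ/mol.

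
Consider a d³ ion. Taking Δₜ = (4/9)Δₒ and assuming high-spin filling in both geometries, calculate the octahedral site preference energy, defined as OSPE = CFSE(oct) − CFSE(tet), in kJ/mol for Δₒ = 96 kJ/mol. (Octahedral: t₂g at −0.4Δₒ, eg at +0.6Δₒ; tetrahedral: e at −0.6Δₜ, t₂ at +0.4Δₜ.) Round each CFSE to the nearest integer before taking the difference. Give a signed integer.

Octahedral high-spin t2g^3 e_g^0: CFSE = -1.2 × 96 = -115 kJ/mol.
Tetrahedral e^2 t2^1 gives -0.8Δₜ = -0.8 × (4/9) × 96 = -34 kJ/mol.
OSPE = CFSE(oct) − CFSE(tet) = -115 − (-34) = -81 kJ/mol.

-81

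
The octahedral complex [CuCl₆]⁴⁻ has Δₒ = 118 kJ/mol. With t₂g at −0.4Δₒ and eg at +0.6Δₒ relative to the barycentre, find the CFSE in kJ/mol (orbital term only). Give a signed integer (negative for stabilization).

-71

Each Cl⁻ contributes -1; 6 × (-1) = -6. With overall charge -4, Cu is in the +2 oxidation state.
Cu²⁺: group 11, so d-count = 11 − 2 = 9.
Electron filling gives t₂g⁶ eg³.
CFSE(orbital) = 6×(-0.4Δₒ) + 3×(0.6Δₒ) = -0.6Δₒ; with Δₒ = 118 kJ/mol that is -71 kJ/mol.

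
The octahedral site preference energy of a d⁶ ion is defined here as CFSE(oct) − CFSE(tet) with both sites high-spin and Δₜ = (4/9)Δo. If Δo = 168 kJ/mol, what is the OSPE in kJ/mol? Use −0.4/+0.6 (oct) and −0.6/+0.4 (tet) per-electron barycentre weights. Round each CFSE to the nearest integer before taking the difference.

-22

In an octahedral site d⁶ (HS) is t2g^4 e_g^2, giving CFSE(oct) = -0.4Δo = -67 kJ/mol.
In a tetrahedral site the filling is e^3 t2^3: CFSE(tet) = -0.6Δₜ = -0.6 × (4/9)(168) = -45 kJ/mol.
OSPE = CFSE(oct) − CFSE(tet) = -67 − (-45) = -22 kJ/mol.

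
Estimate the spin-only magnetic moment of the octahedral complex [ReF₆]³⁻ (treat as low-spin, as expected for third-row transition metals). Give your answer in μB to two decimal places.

Each F⁻ contributes -1; 6 × (-1) = -6. With overall charge -3, Re is in the +3 oxidation state.
Re sits in group 7; removing 3 electrons leaves Re³⁺ with 7 − 3 = 4 d electrons.
Configuration: t₂g⁴ eg⁰ → 2 unpaired electrons.
μ(spin-only) = √[2(2+2)] = √8 ≈ 2.83 μB.

2.83 μB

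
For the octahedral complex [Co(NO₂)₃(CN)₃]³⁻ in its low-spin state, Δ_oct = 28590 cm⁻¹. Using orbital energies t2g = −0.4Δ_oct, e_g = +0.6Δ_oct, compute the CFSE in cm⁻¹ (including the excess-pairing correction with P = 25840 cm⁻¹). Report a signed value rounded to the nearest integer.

-16936

Ligand charges: 3×(-1) from NO₂⁻ and 3×(-1) from CN⁻ sum to -6; with overall charge -3, Co is +3.
Group 9 minus oxidation state +3 gives a d⁶ configuration for Co³⁺.
The d⁶ electrons fill as t2g^6 e_g^0.
CFSE(orbital) = 6×(-0.4Δ_oct) + 0×(0.6Δ_oct) = -2.4Δ_oct; with Δ_oct = 28590 cm⁻¹ that is -68616 cm⁻¹.
High-spin d⁶ would be t2g^4 e_g^2 with 1 pair; low-spin has 3, so 2 excess pairs cost +2P = +51680 cm⁻¹.
Combining: -68616 + 51680 = -16936 cm⁻¹.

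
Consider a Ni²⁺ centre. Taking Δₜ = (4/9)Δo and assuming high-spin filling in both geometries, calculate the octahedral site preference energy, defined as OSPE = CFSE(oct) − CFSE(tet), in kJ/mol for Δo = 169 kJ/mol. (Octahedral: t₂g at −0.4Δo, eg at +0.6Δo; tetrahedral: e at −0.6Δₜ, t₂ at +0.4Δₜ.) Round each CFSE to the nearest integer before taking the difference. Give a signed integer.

-143

Group 10 minus oxidation state +2 gives a d⁸ configuration for Ni²⁺.
In an octahedral site d⁸ (HS) is t₂g⁶ eg², giving CFSE(oct) = -1.2Δo = -203 kJ/mol.
In a tetrahedral site the filling is e⁴ t₂⁴: CFSE(tet) = -0.8Δₜ = -0.8 × (4/9)(169) = -60 kJ/mol.
OSPE = -203 − (-60) = -143 kJ/mol.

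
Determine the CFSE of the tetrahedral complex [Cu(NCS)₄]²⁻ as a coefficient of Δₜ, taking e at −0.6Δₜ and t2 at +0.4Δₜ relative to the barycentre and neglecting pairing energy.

-0.4 Δₜ

Each NCS⁻ contributes -1; 4 × (-1) = -4. With overall charge -2, Cu is in the +2 oxidation state.
Cu²⁺: group 11, so d-count = 11 − 2 = 9.
Tetrahedral splitting is small, so the complex is high-spin.
Configuration: e^4 t2^5.
CFSE = 4(-0.6Δₜ) + 5(0.4Δₜ) = -2.4Δₜ + 2.0Δₜ = -0.4Δₜ.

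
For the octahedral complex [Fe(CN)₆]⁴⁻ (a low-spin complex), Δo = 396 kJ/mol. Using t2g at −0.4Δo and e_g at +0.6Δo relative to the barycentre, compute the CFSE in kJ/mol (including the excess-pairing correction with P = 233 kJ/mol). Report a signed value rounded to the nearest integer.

-484

Each CN⁻ contributes -1; 6 × (-1) = -6. With overall charge -4, Fe is in the +2 oxidation state.
Group 8 minus oxidation state +2 gives a d⁶ configuration for Fe²⁺.
Configuration: t2g^6 e_g^0.
The orbital stabilization is -2.4Δo = -2.4 × 396 = -950 kJ/mol.
Pairing penalty: 3 pairs vs 1 in the high-spin reference → 2 extra × P = 466 kJ/mol.
Overall CFSE = -950 + 466 = -484 kJ/mol.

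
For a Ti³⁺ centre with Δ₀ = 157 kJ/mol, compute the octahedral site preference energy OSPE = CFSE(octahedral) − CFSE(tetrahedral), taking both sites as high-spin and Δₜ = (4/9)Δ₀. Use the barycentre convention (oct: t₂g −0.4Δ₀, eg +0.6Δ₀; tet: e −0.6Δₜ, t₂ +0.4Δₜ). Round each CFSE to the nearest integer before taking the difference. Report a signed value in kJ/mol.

Group 4 minus oxidation state +3 gives a d¹ configuration for Ti³⁺.
Octahedral (high-spin): t₂g¹ eg⁰, CFSE = 1(−0.4) + 0(+0.6) = -0.4Δ₀ = -0.4 × 157 = -63 kJ/mol.
Tetrahedral: e¹ t₂⁰, CFSE = 1(−0.6) + 0(+0.4) = -0.6Δₜ = -0.6 × (4/9) × 157 = -42 kJ/mol.
OSPE = -63 − (-42) = -21 kJ/mol.

-21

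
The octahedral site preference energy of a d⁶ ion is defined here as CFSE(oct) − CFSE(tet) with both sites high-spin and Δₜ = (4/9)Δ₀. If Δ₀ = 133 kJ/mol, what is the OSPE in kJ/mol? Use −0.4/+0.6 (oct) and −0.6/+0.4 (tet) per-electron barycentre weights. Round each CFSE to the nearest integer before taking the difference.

-18

In an octahedral site d⁶ (HS) is t2g^4 e_g^2, giving CFSE(oct) = -0.4Δ₀ = -53 kJ/mol.
Tetrahedral e^3 t2^3 gives -0.6Δₜ = -0.6 × (4/9) × 133 = -35 kJ/mol.
OSPE = -53 − (-35) = -18 kJ/mol.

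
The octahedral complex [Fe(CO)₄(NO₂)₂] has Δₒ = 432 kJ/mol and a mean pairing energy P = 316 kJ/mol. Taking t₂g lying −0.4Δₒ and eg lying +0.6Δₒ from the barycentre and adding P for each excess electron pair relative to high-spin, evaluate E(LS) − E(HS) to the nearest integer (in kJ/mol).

-232

Ligand charges: 4×(+0) from CO and 2×(-1) from NO₂⁻ sum to -2; with overall charge +0, Fe is +2.
Fe²⁺: group 8, so d-count = 8 − 2 = 6.
In the high-spin limit (t₂g⁴ eg²) the orbital term is -0.4Δₒ = -173 kJ/mol, with no excess pairing.
Low-spin: t₂g⁶ eg⁰, orbital CFSE = -2.4Δₒ = -1037 kJ/mol; plus 2 excess pairs × P = +632 kJ/mol; total -405 kJ/mol.
E(LS) − E(HS) = -405 − (-173) = -232 kJ/mol.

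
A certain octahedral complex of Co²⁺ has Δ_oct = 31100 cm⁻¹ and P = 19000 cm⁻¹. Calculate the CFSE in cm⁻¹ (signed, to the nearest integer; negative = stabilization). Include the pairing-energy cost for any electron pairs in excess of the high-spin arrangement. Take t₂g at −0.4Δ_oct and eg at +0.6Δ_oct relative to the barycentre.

Co sits in group 9; removing 2 electrons leaves Co²⁺ with 9 − 2 = 7 d electrons.
Here Δ_oct > P (31100 > 19000), so the low-spin state is favoured.
Filling d⁷ accordingly: t₂g⁶ eg¹.
Orbital CFSE = -1.8Δ_oct = -1.8 × 31100 = -55980 cm⁻¹.
Excess pairs vs high-spin: 3 − 2 = 1; pairing cost = +19000 cm⁻¹.
Net CFSE = -55980 + 19000 = -36980 cm⁻¹.

-36980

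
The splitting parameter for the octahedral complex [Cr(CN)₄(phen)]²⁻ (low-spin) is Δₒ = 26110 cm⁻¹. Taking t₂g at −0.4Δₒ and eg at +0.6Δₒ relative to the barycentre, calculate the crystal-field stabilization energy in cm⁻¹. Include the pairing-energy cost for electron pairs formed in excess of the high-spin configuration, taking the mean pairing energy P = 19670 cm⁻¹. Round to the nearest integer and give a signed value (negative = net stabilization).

Ligand charges: 4×(-1) from CN⁻ and 1×(+0) from phen sum to -4; with overall charge -2, Cr is +2.
Cr²⁺: group 6, so d-count = 6 − 2 = 4.
The d⁴ electrons fill as t₂g⁴ eg⁰.
Orbital CFSE = 4(-0.4) + 0(0.6) = -1.6Δₒ = -1.6 × 26110 = -41776 cm⁻¹.
Relative to high-spin t₂g³ eg¹ (0 paired), the low-spin configuration has 1 additional pair, contributing +1 × 19670 = +19670 cm⁻¹.
Combining: -41776 + 19670 = -22106 cm⁻¹.

-22106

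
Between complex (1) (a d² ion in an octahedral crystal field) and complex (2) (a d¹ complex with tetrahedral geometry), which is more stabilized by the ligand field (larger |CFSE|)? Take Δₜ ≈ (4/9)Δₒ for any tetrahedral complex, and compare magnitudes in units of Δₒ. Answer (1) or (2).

(1): For octahedral d² the high- and low-spin configurations coincide; t₂g² eg⁰, CFSE = -0.8Δₒ.
(2): Tetrahedral splitting is small, so the complex is high-spin; e¹ t₂⁰, CFSE = -0.6Δₜ ≈ -0.27Δₒ.
So (1) has the larger |CFSE|.

(1)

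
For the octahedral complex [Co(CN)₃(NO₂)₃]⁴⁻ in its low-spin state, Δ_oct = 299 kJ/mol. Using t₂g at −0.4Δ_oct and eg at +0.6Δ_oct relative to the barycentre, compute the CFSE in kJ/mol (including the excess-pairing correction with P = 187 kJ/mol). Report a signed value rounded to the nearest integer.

Ligand charges: 3×(-1) from CN⁻ and 3×(-1) from NO₂⁻ sum to -6; with overall charge -4, Co is +2.
Co sits in group 9; removing 2 electrons leaves Co²⁺ with 9 − 2 = 7 d electrons.
Configuration: t₂g⁶ eg¹.
CFSE(orbital) = 6×(-0.4Δ_oct) + 1×(0.6Δ_oct) = -1.8Δ_oct; with Δ_oct = 299 kJ/mol that is -538 kJ/mol.
Pairing penalty: 3 pairs vs 2 in the high-spin reference → 1 extra × P = 187 kJ/mol.
Net CFSE = -538 + 187 = -351 kJ/mol.

-351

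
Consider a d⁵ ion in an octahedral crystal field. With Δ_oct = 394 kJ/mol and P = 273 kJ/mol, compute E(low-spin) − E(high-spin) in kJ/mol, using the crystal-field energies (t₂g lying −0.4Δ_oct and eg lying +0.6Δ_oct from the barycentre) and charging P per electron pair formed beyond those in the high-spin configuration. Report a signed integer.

-242

In the high-spin limit (t₂g³ eg²) the orbital term is 0.0Δ_oct = 0 kJ/mol, with no excess pairing.
Low-spin t₂g⁵ eg⁰ gives -2.0Δ_oct = -788 kJ/mol, but forming 2 extra pairs costs 2P = 546 kJ/mol, so E(LS) = -788 + 546 = -242 kJ/mol.
E(LS) − E(HS) = -242 − (0) = -242 kJ/mol.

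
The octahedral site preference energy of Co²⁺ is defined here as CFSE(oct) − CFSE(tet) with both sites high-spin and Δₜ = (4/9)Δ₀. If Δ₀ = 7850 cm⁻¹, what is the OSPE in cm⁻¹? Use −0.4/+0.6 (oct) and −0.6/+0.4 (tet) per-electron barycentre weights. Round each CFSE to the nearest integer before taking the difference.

-2093

Co is in group 9, so Co²⁺ is d⁷ (9 − 2 = 7).
Octahedral (high-spin): t₂g⁵ eg², CFSE = 5(−0.4) + 2(+0.6) = -0.8Δ₀ = -0.8 × 7850 = -6280 cm⁻¹.
In a tetrahedral site the filling is e⁴ t₂³: CFSE(tet) = -1.2Δₜ = -1.2 × (4/9)(7850) = -4187 cm⁻¹.
OSPE = -6280 − (-4187) = -2093 cm⁻¹.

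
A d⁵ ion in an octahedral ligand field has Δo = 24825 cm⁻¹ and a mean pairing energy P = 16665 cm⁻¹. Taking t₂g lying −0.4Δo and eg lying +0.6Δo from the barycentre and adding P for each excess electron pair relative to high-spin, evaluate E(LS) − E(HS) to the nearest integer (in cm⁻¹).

High-spin: t₂g³ eg², CFSE = 0.0Δo = 0 cm⁻¹.
Low-spin: t₂g⁵ eg⁰, orbital CFSE = -2.0Δo = -49650 cm⁻¹; plus 2 excess pairs × P = +33330 cm⁻¹; total -16320 cm⁻¹.
E(LS) − E(HS) = -16320 − (0) = -16320 cm⁻¹.

-16320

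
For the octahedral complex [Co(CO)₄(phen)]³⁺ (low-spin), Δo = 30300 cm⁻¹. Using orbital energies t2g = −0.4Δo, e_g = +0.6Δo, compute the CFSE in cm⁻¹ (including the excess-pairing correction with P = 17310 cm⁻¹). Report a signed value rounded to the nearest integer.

-38100

Ligand charges: 4×(+0) from CO and 1×(+0) from phen sum to +0; with overall charge +3, Co is +3.
Co sits in group 9; removing 3 electrons leaves Co³⁺ with 9 − 3 = 6 d electrons.
Electron filling gives t2g^6 e_g^0.
Orbital CFSE = 6(-0.4) + 0(0.6) = -2.4Δo = -2.4 × 30300 = -72720 cm⁻¹.
Pairing penalty: 3 pairs vs 1 in the high-spin reference → 2 extra × P = 34620 cm⁻¹.
Combining: -72720 + 34620 = -38100 cm⁻¹.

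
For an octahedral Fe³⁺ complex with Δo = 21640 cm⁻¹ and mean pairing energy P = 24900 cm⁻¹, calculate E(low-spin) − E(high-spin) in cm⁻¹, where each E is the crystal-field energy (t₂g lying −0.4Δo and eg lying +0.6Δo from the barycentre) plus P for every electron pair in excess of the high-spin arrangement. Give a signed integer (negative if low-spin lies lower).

Fe sits in group 8; removing 3 electrons leaves Fe³⁺ with 8 − 3 = 5 d electrons.
In the high-spin limit (t₂g³ eg²) the orbital term is 0.0Δo = 0 cm⁻¹, with no excess pairing.
Low-spin: t₂g⁵ eg⁰, orbital CFSE = -2.0Δo = -43280 cm⁻¹; plus 2 excess pairs × P = +49800 cm⁻¹; total 6520 cm⁻¹.
The difference is 6520 − (0) = 6520 cm⁻¹, so high-spin lies lower.

6520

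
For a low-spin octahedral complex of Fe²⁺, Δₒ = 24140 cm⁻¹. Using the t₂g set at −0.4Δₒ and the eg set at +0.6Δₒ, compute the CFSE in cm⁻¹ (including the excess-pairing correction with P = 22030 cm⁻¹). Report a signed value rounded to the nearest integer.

Fe²⁺: group 8, so d-count = 8 − 2 = 6.
The d⁶ electrons fill as t₂g⁶ eg⁰.
CFSE(orbital) = 6×(-0.4Δₒ) + 0×(0.6Δₒ) = -2.4Δₒ; with Δₒ = 24140 cm⁻¹ that is -57936 cm⁻¹.
Relative to high-spin t₂g⁴ eg² (1 paired), the low-spin configuration has 2 additional pairs, contributing +2 × 22030 = +44060 cm⁻¹.
Combining: -57936 + 44060 = -13876 cm⁻¹.

-13876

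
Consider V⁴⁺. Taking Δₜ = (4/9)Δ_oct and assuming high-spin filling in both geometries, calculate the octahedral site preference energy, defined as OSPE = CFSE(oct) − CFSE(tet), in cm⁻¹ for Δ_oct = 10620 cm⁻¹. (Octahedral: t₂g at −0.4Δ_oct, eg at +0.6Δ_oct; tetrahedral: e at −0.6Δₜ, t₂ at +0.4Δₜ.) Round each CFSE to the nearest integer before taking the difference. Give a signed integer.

Group 5 minus oxidation state +4 gives a d¹ configuration for V⁴⁺.
In an octahedral site d¹ (HS) is t2g^1 e_g^0, giving CFSE(oct) = -0.4Δ_oct = -4248 cm⁻¹.
Tetrahedral e^1 t2^0 gives -0.6Δₜ = -0.6 × (4/9) × 10620 = -2832 cm⁻¹.
OSPE = CFSE(oct) − CFSE(tet) = -4248 − (-2832) = -1416 cm⁻¹.

-1416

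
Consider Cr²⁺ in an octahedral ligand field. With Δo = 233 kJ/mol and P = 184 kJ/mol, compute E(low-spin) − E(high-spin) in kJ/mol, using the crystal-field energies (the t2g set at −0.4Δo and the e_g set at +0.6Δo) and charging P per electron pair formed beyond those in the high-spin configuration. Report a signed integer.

Cr sits in group 6; removing 2 electrons leaves Cr²⁺ with 6 − 2 = 4 d electrons.
High-spin d⁴ fills as t2g^3 e_g^1 with CFSE 3(−0.4) + 1(+0.6) = -0.6Δo = -140 kJ/mol.
Low-spin t2g^4 e_g^0 gives -1.6Δo = -373 kJ/mol, but forming 1 extra pair costs 1P = 184 kJ/mol, so E(LS) = -373 + 184 = -189 kJ/mol.
Thus E(LS) − E(HS) = -49 kJ/mol.

-49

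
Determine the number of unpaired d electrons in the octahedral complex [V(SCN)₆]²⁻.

1

Each SCN⁻ contributes -1; 6 × (-1) = -6. With overall charge -2, V is in the +4 oxidation state.
V sits in group 5; removing 4 electrons leaves V⁴⁺ with 5 − 4 = 1 d electrons.
Configuration: t2g^1 e_g^0, giving 1 unpaired electron.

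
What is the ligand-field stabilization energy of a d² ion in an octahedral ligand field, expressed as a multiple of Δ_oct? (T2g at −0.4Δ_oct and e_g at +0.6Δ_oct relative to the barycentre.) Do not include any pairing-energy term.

-0.8 Δ_oct

For octahedral d² the high- and low-spin configurations coincide.
Configuration: t2g^2 e_g^0.
CFSE = 2(-0.4Δ_oct) + 0(0.6Δ_oct) = -0.8Δ_oct + 0.0Δ_oct = -0.8Δ_oct.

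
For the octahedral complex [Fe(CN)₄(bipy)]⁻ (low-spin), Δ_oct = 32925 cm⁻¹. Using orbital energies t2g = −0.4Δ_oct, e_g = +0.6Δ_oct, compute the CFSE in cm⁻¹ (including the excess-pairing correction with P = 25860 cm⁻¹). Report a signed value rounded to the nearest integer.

-14130

Ligand charges: 4×(-1) from CN⁻ and 1×(+0) from bipy sum to -4; with overall charge -1, Fe is +3.
Fe is in group 8, so Fe³⁺ is d⁵ (8 − 3 = 5).
Configuration: t2g^5 e_g^0.
CFSE(orbital) = 5×(-0.4Δ_oct) + 0×(0.6Δ_oct) = -2.0Δ_oct; with Δ_oct = 32925 cm⁻¹ that is -65850 cm⁻¹.
Relative to high-spin t2g^3 e_g^2 (0 paired), the low-spin configuration has 2 additional pairs, contributing +2 × 25860 = +51720 cm⁻¹.
Overall CFSE = -65850 + 51720 = -14130 cm⁻¹.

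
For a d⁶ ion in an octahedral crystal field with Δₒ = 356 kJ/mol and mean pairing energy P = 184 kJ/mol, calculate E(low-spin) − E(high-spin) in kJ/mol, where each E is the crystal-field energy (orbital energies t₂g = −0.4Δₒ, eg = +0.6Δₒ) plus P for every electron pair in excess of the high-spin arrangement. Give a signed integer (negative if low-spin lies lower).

-344

In the high-spin limit (t₂g⁴ eg²) the orbital term is -0.4Δₒ = -142 kJ/mol, with no excess pairing.
Low-spin: t₂g⁶ eg⁰, orbital CFSE = -2.4Δₒ = -854 kJ/mol; plus 2 excess pairs × P = +368 kJ/mol; total -486 kJ/mol.
E(LS) − E(HS) = -486 − (-142) = -344 kJ/mol.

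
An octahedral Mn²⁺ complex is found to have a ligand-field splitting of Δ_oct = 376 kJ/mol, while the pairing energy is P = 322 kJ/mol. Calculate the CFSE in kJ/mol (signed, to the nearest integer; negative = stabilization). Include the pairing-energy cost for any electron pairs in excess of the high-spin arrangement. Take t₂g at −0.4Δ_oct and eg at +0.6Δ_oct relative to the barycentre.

-108

Mn²⁺: group 7, so d-count = 7 − 2 = 5.
Since Δ_oct = 376 kJ/mol > P = 322 kJ/mol, the complex adopts the low-spin configuration.
Filling d⁵ accordingly: t₂g⁵ eg⁰.
Orbital CFSE = -2.0Δ_oct = -2.0 × 376 = -752 kJ/mol.
Excess pairs vs high-spin: 2 − 0 = 2; pairing cost = +644 kJ/mol.
Net CFSE = -752 + 644 = -108 kJ/mol.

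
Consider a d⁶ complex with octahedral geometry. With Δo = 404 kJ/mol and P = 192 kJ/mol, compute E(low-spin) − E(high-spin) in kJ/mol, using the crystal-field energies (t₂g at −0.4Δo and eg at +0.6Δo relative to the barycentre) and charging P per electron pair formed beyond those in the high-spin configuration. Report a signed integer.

In the high-spin limit (t₂g⁴ eg²) the orbital term is -0.4Δo = -162 kJ/mol, with no excess pairing.
For low-spin the configuration is t₂g⁶ eg⁰: orbital energy -2.4 × 404 = -970 kJ/mol, and 2 additional pairs relative to high-spin add 384 kJ/mol, giving -586 kJ/mol.
Thus E(LS) − E(HS) = -424 kJ/mol.

-424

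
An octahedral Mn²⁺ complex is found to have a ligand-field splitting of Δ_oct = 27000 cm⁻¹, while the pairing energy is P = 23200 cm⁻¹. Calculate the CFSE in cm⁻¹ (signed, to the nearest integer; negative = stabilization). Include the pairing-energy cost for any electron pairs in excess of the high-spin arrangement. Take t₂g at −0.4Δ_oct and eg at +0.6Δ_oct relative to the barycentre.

Group 7 minus oxidation state +2 gives a d⁵ configuration for Mn²⁺.
Since Δ_oct = 27000 cm⁻¹ > P = 23200 cm⁻¹, the complex adopts the low-spin configuration.
Configuration: t₂g⁵ eg⁰.
Orbital CFSE = -2.0Δ_oct = -2.0 × 27000 = -54000 cm⁻¹.
Excess pairs vs high-spin: 2 − 0 = 2; pairing cost = +46400 cm⁻¹.
Net CFSE = -54000 + 46400 = -7600 cm⁻¹.

-7600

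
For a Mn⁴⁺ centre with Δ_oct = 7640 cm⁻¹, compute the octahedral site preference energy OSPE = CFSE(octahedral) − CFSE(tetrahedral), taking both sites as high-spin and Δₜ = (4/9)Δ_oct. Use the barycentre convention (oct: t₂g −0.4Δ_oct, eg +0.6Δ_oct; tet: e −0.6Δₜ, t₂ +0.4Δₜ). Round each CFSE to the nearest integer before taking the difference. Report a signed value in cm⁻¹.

-6452

Mn sits in group 7; removing 4 electrons leaves Mn⁴⁺ with 7 − 4 = 3 d electrons.
Octahedral (high-spin): t2g^3 e_g^0, CFSE = 3(−0.4) + 0(+0.6) = -1.2Δ_oct = -1.2 × 7640 = -9168 cm⁻¹.
Tetrahedral e^2 t2^1 gives -0.8Δₜ = -0.8 × (4/9) × 7640 = -2716 cm⁻¹.
OSPE = -9168 − (-2716) = -6452 cm⁻¹.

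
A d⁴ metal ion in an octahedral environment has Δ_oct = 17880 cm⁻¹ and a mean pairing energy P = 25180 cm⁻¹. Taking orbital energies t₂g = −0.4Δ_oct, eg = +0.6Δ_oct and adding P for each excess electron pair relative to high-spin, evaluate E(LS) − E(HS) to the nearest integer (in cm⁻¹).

7300

In the high-spin limit (t₂g³ eg¹) the orbital term is -0.6Δ_oct = -10728 cm⁻¹, with no excess pairing.
Low-spin t₂g⁴ eg⁰ gives -1.6Δ_oct = -28608 cm⁻¹, but forming 1 extra pair costs 1P = 25180 cm⁻¹, so E(LS) = -28608 + 25180 = -3428 cm⁻¹.
E(LS) − E(HS) = -3428 − (-10728) = 7300 cm⁻¹.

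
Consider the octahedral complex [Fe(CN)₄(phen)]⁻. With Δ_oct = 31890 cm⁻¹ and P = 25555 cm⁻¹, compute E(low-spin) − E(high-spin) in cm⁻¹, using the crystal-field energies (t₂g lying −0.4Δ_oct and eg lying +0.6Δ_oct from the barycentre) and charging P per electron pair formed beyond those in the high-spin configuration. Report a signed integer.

Ligand charges: 4×(-1) from CN⁻ and 1×(+0) from phen sum to -4; with overall charge -1, Fe is +3.
Fe sits in group 8; removing 3 electrons leaves Fe³⁺ with 8 − 3 = 5 d electrons.
High-spin d⁵ fills as t₂g³ eg² with CFSE 3(−0.4) + 2(+0.6) = 0.0Δ_oct = 0 cm⁻¹.
For low-spin the configuration is t₂g⁵ eg⁰: orbital energy -2.0 × 31890 = -63780 cm⁻¹, and 2 additional pairs relative to high-spin add 51110 cm⁻¹, giving -12670 cm⁻¹.
Thus E(LS) − E(HS) = -12670 cm⁻¹.

-12670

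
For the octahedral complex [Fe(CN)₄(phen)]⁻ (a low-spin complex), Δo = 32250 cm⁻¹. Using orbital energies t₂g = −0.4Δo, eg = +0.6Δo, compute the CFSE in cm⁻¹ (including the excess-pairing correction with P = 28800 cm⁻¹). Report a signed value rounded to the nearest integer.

Ligand charges: 4×(-1) from CN⁻ and 1×(+0) from phen sum to -4; with overall charge -1, Fe is +3.
Fe³⁺: group 8, so d-count = 8 − 3 = 5.
Configuration: t₂g⁵ eg⁰.
CFSE(orbital) = 5×(-0.4Δo) + 0×(0.6Δo) = -2.0Δo; with Δo = 32250 cm⁻¹ that is -64500 cm⁻¹.
Pairing penalty: 2 pairs vs 0 in the high-spin reference → 2 extra × P = 57600 cm⁻¹.
Net CFSE = -64500 + 57600 = -6900 cm⁻¹.

-6900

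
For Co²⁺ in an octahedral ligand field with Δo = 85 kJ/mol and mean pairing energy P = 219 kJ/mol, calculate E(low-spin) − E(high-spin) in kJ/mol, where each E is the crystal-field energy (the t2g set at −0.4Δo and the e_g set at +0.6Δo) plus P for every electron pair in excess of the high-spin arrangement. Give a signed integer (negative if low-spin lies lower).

134

Group 9 minus oxidation state +2 gives a d⁷ configuration for Co²⁺.
High-spin: t2g^5 e_g^2, CFSE = -0.8Δo = -68 kJ/mol.
Low-spin t2g^6 e_g^1 gives -1.8Δo = -153 kJ/mol, but forming 1 extra pair costs 1P = 219 kJ/mol, so E(LS) = -153 + 219 = 66 kJ/mol.
The difference is 66 − (-68) = 134 kJ/mol, so high-spin lies lower.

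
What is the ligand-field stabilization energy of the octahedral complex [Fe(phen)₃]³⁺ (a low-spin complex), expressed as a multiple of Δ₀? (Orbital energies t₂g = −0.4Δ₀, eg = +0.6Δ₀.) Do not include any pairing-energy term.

-2.0 Δ₀

phen is neutral, so the +3 overall charge sits on Fe: oxidation state +3.
Fe sits in group 8; removing 3 electrons leaves Fe³⁺ with 8 − 3 = 5 d electrons.
Configuration: t₂g⁵ eg⁰.
CFSE = 5(-0.4Δ₀) + 0(0.6Δ₀) = -2.0Δ₀ + 0.0Δ₀ = -2.0Δ₀.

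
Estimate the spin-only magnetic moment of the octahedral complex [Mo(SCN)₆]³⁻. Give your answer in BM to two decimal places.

3.87 BM

Each SCN⁻ contributes -1; 6 × (-1) = -6. With overall charge -3, Mo is in the +3 oxidation state.
Group 6 minus oxidation state +3 gives a d³ configuration for Mo³⁺.
For octahedral d³ the high- and low-spin configurations coincide.
Configuration: t₂g³ eg⁰ → 3 unpaired electrons.
μ(spin-only) = √[3(3+2)] = √15 ≈ 3.87 BM.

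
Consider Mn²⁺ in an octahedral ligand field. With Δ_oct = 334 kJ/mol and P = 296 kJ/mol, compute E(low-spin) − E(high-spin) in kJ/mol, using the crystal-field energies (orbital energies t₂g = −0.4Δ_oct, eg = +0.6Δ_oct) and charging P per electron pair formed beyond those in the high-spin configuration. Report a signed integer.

-76

Group 7 minus oxidation state +2 gives a d⁵ configuration for Mn²⁺.
High-spin: t₂g³ eg², CFSE = 0.0Δ_oct = 0 kJ/mol.
Low-spin t₂g⁵ eg⁰ gives -2.0Δ_oct = -668 kJ/mol, but forming 2 extra pairs costs 2P = 592 kJ/mol, so E(LS) = -668 + 592 = -76 kJ/mol.
E(LS) − E(HS) = -76 − (0) = -76 kJ/mol.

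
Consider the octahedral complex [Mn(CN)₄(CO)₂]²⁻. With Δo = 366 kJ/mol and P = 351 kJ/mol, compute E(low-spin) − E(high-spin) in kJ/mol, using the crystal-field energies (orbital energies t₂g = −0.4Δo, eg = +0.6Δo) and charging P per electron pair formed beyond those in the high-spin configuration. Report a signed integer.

-30

Ligand charges: 4×(-1) from CN⁻ and 2×(+0) from CO sum to -4; with overall charge -2, Mn is +2.
Mn sits in group 7; removing 2 electrons leaves Mn²⁺ with 7 − 2 = 5 d electrons.
In the high-spin limit (t₂g³ eg²) the orbital term is 0.0Δo = 0 kJ/mol, with no excess pairing.
Low-spin: t₂g⁵ eg⁰, orbital CFSE = -2.0Δo = -732 kJ/mol; plus 2 excess pairs × P = +702 kJ/mol; total -30 kJ/mol.
Thus E(LS) − E(HS) = -30 kJ/mol.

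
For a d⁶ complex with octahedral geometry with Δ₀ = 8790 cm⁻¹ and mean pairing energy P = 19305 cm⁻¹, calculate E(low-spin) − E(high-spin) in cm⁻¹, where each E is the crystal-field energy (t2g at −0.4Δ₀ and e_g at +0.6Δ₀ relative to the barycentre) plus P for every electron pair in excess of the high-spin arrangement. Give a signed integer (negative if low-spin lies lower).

High-spin: t2g^4 e_g^2, CFSE = -0.4Δ₀ = -3516 cm⁻¹.
Low-spin: t2g^6 e_g^0, orbital CFSE = -2.4Δ₀ = -21096 cm⁻¹; plus 2 excess pairs × P = +38610 cm⁻¹; total 17514 cm⁻¹.
The difference is 17514 − (-3516) = 21030 cm⁻¹, so high-spin lies lower.

21030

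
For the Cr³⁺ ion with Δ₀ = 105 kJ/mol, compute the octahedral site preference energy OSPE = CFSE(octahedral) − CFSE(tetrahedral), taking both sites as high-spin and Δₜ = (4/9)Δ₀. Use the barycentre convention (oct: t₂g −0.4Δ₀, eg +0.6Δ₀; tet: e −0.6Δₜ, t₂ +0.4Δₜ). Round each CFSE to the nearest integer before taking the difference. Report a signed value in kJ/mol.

-89

Cr sits in group 6; removing 3 electrons leaves Cr³⁺ with 6 − 3 = 3 d electrons.
In an octahedral site d³ (HS) is t₂g³ eg⁰, giving CFSE(oct) = -1.2Δ₀ = -126 kJ/mol.
In a tetrahedral site the filling is e² t₂¹: CFSE(tet) = -0.8Δₜ = -0.8 × (4/9)(105) = -37 kJ/mol.
OSPE = CFSE(oct) − CFSE(tet) = -126 − (-37) = -89 kJ/mol.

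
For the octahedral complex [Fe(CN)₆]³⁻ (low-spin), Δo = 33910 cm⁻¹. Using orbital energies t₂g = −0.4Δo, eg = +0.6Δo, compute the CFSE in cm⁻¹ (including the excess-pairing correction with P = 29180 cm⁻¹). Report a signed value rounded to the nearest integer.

Each CN⁻ contributes -1; 6 × (-1) = -6. With overall charge -3, Fe is in the +3 oxidation state.
Fe sits in group 8; removing 3 electrons leaves Fe³⁺ with 8 − 3 = 5 d electrons.
Configuration: t₂g⁵ eg⁰.
CFSE(orbital) = 5×(-0.4Δo) + 0×(0.6Δo) = -2.0Δo; with Δo = 33910 cm⁻¹ that is -67820 cm⁻¹.
High-spin d⁵ would be t₂g³ eg² with 0 pairs; low-spin has 2, so 2 excess pairs cost +2P = +58360 cm⁻¹.
Combining: -67820 + 58360 = -9460 cm⁻¹.

-9460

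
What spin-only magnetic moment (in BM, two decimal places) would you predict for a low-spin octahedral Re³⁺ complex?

2.83 BM

Re sits in group 7; removing 3 electrons leaves Re³⁺ with 7 − 3 = 4 d electrons.
Configuration: t₂g⁴ eg⁰ → 2 unpaired electrons.
μ(spin-only) = √[2(2+2)] = √8 ≈ 2.83 BM.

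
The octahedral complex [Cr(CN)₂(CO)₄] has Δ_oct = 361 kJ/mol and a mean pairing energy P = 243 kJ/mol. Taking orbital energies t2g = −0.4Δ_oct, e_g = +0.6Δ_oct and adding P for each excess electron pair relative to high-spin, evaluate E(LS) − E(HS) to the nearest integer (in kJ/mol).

Ligand charges: 2×(-1) from CN⁻ and 4×(+0) from CO sum to -2; with overall charge +0, Cr is +2.
Cr²⁺: group 6, so d-count = 6 − 2 = 4.
In the high-spin limit (t2g^3 e_g^1) the orbital term is -0.6Δ_oct = -217 kJ/mol, with no excess pairing.
For low-spin the configuration is t2g^4 e_g^0: orbital energy -1.6 × 361 = -578 kJ/mol, and 1 additional pair relative to high-spin adds 243 kJ/mol, giving -335 kJ/mol.
The difference is -335 − (-217) = -118 kJ/mol, so low-spin lies lower.

-118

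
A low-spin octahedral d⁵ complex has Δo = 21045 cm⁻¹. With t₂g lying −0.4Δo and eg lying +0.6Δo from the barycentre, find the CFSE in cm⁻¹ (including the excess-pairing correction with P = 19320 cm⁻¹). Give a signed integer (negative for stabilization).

-3450

Electron filling gives t₂g⁵ eg⁰.
Orbital CFSE = 5(-0.4) + 0(0.6) = -2.0Δo = -2.0 × 21045 = -42090 cm⁻¹.
Pairing penalty: 2 pairs vs 0 in the high-spin reference → 2 extra × P = 38640 cm⁻¹.
Overall CFSE = -42090 + 38640 = -3450 cm⁻¹.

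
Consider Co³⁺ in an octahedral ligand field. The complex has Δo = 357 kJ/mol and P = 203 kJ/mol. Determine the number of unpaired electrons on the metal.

0

Co is in group 9, so Co³⁺ is d⁶ (9 − 3 = 6).
With Δo > P the complex is low-spin.
Configuration: t₂g⁶ eg⁰.
Unpaired electrons: 0.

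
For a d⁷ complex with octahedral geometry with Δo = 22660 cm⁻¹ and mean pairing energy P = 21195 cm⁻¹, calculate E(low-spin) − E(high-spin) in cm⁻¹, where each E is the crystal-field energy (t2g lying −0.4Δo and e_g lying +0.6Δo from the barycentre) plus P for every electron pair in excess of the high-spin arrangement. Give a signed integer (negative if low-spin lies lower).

-1465

In the high-spin limit (t2g^5 e_g^2) the orbital term is -0.8Δo = -18128 cm⁻¹, with no excess pairing.
Low-spin: t2g^6 e_g^1, orbital CFSE = -1.8Δo = -40788 cm⁻¹; plus 1 excess pair × P = +21195 cm⁻¹; total -19593 cm⁻¹.
The difference is -19593 − (-18128) = -1465 cm⁻¹, so low-spin lies lower.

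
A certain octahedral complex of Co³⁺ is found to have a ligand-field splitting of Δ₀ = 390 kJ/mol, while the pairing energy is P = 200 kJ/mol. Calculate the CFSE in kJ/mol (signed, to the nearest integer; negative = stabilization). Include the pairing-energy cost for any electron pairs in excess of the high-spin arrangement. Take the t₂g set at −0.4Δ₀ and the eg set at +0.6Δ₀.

Co³⁺: group 9, so d-count = 9 − 3 = 6.
Δ₀ > P, so pairing is preferred: the ground state is low-spin.
That gives t₂g⁶ eg⁰.
Orbital CFSE = -2.4Δ₀ = -2.4 × 390 = -936 kJ/mol.
Excess pairs vs high-spin: 3 − 1 = 2; pairing cost = +400 kJ/mol.
Net CFSE = -936 + 400 = -536 kJ/mol.

-536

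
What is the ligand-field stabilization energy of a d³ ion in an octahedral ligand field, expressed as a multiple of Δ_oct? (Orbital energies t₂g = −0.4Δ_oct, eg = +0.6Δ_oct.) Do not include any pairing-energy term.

-1.2 Δ_oct

For octahedral d³ the high- and low-spin configurations coincide.
Configuration: t₂g³ eg⁰.
CFSE = 3(-0.4Δ_oct) + 0(0.6Δ_oct) = -1.2Δ_oct + 0.0Δ_oct = -1.2Δ_oct.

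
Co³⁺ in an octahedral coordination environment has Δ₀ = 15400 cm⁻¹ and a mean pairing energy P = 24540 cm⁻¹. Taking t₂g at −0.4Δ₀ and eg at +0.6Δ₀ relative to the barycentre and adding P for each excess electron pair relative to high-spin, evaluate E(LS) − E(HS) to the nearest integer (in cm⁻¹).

Co sits in group 9; removing 3 electrons leaves Co³⁺ with 9 − 3 = 6 d electrons.
High-spin: t₂g⁴ eg², CFSE = -0.4Δ₀ = -6160 cm⁻¹.
Low-spin t₂g⁶ eg⁰ gives -2.4Δ₀ = -36960 cm⁻¹, but forming 2 extra pairs costs 2P = 49080 cm⁻¹, so E(LS) = -36960 + 49080 = 12120 cm⁻¹.
E(LS) − E(HS) = 12120 − (-6160) = 18280 cm⁻¹.

18280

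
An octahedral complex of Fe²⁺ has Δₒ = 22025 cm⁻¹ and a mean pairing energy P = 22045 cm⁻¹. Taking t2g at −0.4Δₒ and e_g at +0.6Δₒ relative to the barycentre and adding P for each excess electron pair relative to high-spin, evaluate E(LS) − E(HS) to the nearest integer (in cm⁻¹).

Group 8 minus oxidation state +2 gives a d⁶ configuration for Fe²⁺.
In the high-spin limit (t2g^4 e_g^2) the orbital term is -0.4Δₒ = -8810 cm⁻¹, with no excess pairing.
For low-spin the configuration is t2g^6 e_g^0: orbital energy -2.4 × 22025 = -52860 cm⁻¹, and 2 additional pairs relative to high-spin add 44090 cm⁻¹, giving -8770 cm⁻¹.
E(LS) − E(HS) = -8770 − (-8810) = 40 cm⁻¹.

40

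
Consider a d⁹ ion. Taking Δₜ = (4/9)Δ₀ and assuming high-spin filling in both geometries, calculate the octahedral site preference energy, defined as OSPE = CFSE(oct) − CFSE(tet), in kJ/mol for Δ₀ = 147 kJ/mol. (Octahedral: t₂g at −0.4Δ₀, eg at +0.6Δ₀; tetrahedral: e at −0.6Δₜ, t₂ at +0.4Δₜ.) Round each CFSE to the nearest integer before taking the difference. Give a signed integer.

In an octahedral site d⁹ (HS) is t₂g⁶ eg³, giving CFSE(oct) = -0.6Δ₀ = -88 kJ/mol.
Tetrahedral e⁴ t₂⁵ gives -0.4Δₜ = -0.4 × (4/9) × 147 = -26 kJ/mol.
OSPE = CFSE(oct) − CFSE(tet) = -88 − (-26) = -62 kJ/mol.

-62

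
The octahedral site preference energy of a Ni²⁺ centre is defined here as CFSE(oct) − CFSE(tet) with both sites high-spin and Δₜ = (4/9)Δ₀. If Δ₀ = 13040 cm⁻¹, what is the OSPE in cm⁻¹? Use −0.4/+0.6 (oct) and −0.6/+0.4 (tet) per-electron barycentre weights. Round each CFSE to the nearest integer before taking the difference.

Group 10 minus oxidation state +2 gives a d⁸ configuration for Ni²⁺.
Octahedral high-spin t2g^6 e_g^2: CFSE = -1.2 × 13040 = -15648 cm⁻¹.
Tetrahedral e^4 t2^4 gives -0.8Δₜ = -0.8 × (4/9) × 13040 = -4636 cm⁻¹.
OSPE = CFSE(oct) − CFSE(tet) = -15648 − (-4636) = -11012 cm⁻¹.

-11012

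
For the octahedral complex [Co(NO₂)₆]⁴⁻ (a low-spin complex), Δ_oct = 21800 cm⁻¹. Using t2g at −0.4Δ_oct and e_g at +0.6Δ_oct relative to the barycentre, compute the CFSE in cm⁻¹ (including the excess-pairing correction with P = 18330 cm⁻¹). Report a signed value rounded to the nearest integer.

Each NO₂⁻ contributes -1; 6 × (-1) = -6. With overall charge -4, Co is in the +2 oxidation state.
Co²⁺: group 9, so d-count = 9 − 2 = 7.
Configuration: t2g^6 e_g^1.
The orbital stabilization is -1.8Δ_oct = -1.8 × 21800 = -39240 cm⁻¹.
Pairing penalty: 3 pairs vs 2 in the high-spin reference → 1 extra × P = 18330 cm⁻¹.
Combining: -39240 + 18330 = -20910 cm⁻¹.

-20910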